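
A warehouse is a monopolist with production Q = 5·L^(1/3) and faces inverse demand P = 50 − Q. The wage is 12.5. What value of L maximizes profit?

Marginal revenue from the inverse demand is MR = 50 − 2Q.
The marginal product is MP_L = (5/3)·L^(-2/3).
A monopolist hires until marginal revenue product equals the wage: MR·MP_L = w.
At L, Q = 5·L^(1/3). Substituting and solving: (50 − 10·L^(1/3))·(5/3)·L^(-2/3) = 12.5 gives L = 8.

L* = 8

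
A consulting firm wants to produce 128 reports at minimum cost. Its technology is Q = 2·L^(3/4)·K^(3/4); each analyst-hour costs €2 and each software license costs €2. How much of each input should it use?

L* = 16, K* = 16

Cost minimization requires the marginal rate of technical substitution to equal the input-price ratio: MP_L/MP_K = w/r.
Here MP_L/MP_K = (3/4)·(K/L)/(3/4) = (K/L). Setting this equal to 2/2 = 1 gives K = L.
Substituting into Q = 128: 2·L^(3/4)·(L)^(3/4) = 128.
Solving, L = 16 and K = 16.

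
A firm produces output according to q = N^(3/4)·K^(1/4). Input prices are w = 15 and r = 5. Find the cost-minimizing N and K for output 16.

Cost minimization requires the marginal rate of technical substitution to equal the input-price ratio: MP_N/MP_K = w/r.
Here MP_N/MP_K = (3/4)·(K/N)/(1/4) = 3·(K/N). Setting this equal to 15/5 = 3 gives K = N.
Substituting into q = 16: N^(3/4)·(N)^(1/4) = 16.
Solving, N = 16 and K = 16.

N* = 16, K* = 16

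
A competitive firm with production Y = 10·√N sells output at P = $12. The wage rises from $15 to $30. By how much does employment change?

From P·MP_N = w with MP_N = 5·N^(-1/2), the labor demand is N(w) = (60/w)^(2).
At w = 15: N = 16. At w = 30: N = 4.
ΔN = 4 − 16 = -12.

ΔN = -12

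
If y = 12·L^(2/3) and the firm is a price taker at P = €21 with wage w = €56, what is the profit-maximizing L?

L* = 27

MP_L = (2/3)·12·L^(-1/3) = 8·L^(-1/3).
Profit maximization for a price taker requires P·MP_L = w: 21·8·L^(-1/3) = 56.
So L^(-1/3) = 1/3, which gives L = 27.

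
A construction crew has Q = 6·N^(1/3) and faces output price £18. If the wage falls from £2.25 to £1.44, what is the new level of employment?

N* = 125

From P·MP_N = w with MP_N = 2·N^(-2/3), the labor demand is N(w) = (36/w)^(3/2).
At w = 2.25: N = 64. At w = 1.44: N = 125.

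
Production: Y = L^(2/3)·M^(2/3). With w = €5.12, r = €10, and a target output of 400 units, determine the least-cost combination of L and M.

L* = 125, M* = 64

Cost minimization requires the marginal rate of technical substitution to equal the input-price ratio: MP_L/MP_M = w/r.
Here MP_L/MP_M = (2/3)·(M/L)/(2/3) = (M/L). Setting this equal to 5.12/10 = 0.512 gives M = 0.512L.
Substituting into Y = 400: L^(2/3)·(0.512L)^(2/3) = 400.
Solving, L = 125 and M = 64.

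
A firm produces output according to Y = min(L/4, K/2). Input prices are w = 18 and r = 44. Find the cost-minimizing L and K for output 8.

With a fixed-proportions technology, the cost-minimizing bundle uses no slack in either input: L/4 = K/2 = Y.
So L = 4·8 = 32 and K = 2·8 = 16.

L* = 32, K* = 16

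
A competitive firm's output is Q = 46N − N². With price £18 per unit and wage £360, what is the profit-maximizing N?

N* = 13

The marginal product of N is MP_N = 46 − 2N.
A price-taking firm hires until the value of the marginal product equals the wage: P·MP_N = w, so 18·(46 − 2N) = 360.
Then 46 − 2N = 20, giving N = 13.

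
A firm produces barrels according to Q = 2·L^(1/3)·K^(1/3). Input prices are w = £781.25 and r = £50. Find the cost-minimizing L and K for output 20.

Cost minimization requires the marginal rate of technical substitution to equal the input-price ratio: MP_L/MP_K = w/r.
Here MP_L/MP_K = (1/3)·(K/L)/(1/3) = (K/L). Setting this equal to 781.25/50 = 15.625 gives K = 15.625L.
Substituting into Q = 20: 2·L^(1/3)·(15.625L)^(1/3) = 20.
Solving, L = 8 and K = 125.

L* = 8, K* = 125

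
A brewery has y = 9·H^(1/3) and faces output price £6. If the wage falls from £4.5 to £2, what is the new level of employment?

From P·MP_H = w with MP_H = 3·H^(-2/3), the labor demand is H(w) = (18/w)^(3/2).
At w = 4.5: H = 8. At w = 2: H = 27.

H* = 27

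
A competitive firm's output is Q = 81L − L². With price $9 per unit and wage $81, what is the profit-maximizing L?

L* = 36

The marginal product of L is MP_L = 81 − 2L.
A price-taking firm hires until the value of the marginal product equals the wage: P·MP_L = w, so 9·(81 − 2L) = 81.
Then 81 − 2L = 9, giving L = 36.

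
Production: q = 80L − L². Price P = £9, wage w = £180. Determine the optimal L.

The marginal product of L is MP_L = 80 − 2L.
A price-taking firm hires until the value of the marginal product equals the wage: P·MP_L = w, so 9·(80 − 2L) = 180.
Then 80 − 2L = 20, giving L = 30.

L* = 30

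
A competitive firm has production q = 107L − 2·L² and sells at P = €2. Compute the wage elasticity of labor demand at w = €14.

ε = -0.07

From P·MP_L = w with MP_L = 107 − 4L, labor demand is L(w) = (107 − w/2)/4.
dL/dw = −1/(8) = -0.125.
At w = 14, L = 25, so ε = (dL/dw)·(w/L) = (-0.125)·(14/25) = -0.07.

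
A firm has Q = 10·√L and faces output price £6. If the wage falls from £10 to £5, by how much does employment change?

From P·MP_L = w with MP_L = 5·L^(-1/2), the labor demand is L(w) = (30/w)^(2).
At w = 10: L = 9. At w = 5: L = 36.
ΔL = 36 − 9 = 27.

ΔL = 27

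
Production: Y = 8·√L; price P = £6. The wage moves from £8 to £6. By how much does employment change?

ΔL = 7

From P·MP_L = w with MP_L = 4·L^(-1/2), the labor demand is L(w) = (24/w)^(2).
At w = 8: L = 9. At w = 6: L = 16.
ΔL = 16 − 9 = 7.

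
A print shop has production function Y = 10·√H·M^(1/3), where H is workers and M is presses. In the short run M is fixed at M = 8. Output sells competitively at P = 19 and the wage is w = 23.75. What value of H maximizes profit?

H* = 64

With M = 8, MP_H = (1/2)·10·H^(-1/2)·8^(1/3) = 10·H^(-1/2).
Profit maximization for a price taker requires P·MP_H = w: 19·10·H^(-1/2) = 23.75.
So H^(-1/2) = 0.125, which gives H = 64.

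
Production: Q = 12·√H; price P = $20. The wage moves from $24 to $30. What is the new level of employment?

From P·MP_H = w with MP_H = 6·H^(-1/2), the labor demand is H(w) = (120/w)^(2).
At w = 24: H = 25. At w = 30: H = 16.

H* = 16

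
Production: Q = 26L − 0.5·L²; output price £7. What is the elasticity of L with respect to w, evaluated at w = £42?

ε = -0.3

From P·MP_L = w with MP_L = 26 − L, labor demand is L(w) = 26 − w/7.
dL/dw = −1/(7) = -1/7.
At w = 42, L = 20, so ε = (dL/dw)·(w/L) = (-1/7)·(42/20) = -0.3.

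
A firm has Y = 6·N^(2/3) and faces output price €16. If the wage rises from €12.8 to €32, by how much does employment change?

From P·MP_N = w with MP_N = 4·N^(-1/3), the labor demand is N(w) = (64/w)^(3).
At w = 12.8: N = 125. At w = 32: N = 8.
ΔN = 8 − 125 = -117.

ΔN = -117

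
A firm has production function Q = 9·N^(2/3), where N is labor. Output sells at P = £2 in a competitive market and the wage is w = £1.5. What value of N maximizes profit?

MP_N = (2/3)·9·N^(-1/3) = 6·N^(-1/3).
Profit maximization for a price taker requires P·MP_N = w: 2·6·N^(-1/3) = 1.5.
So N^(-1/3) = 0.125, which gives N = 512.

N* = 512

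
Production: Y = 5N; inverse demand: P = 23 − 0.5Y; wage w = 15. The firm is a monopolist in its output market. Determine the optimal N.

Marginal revenue from the inverse demand is MR = 23 − Y.
The marginal product is MP_N = 5.
A monopolist hires until marginal revenue product equals the wage: MR·MP_N = w.
(23 − 5N)·5 = 15, so N = 4.

N* = 4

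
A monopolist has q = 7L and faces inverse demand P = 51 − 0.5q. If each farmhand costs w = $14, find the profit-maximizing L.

Marginal revenue from the inverse demand is MR = 51 − q.
The marginal product is MP_L = 7.
A monopolist hires until marginal revenue product equals the wage: MR·MP_L = w.
(51 − 7L)·7 = 14, so L = 7.

L* = 7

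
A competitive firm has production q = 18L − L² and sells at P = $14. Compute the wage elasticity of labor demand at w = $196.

From P·MP_L = w with MP_L = 18 − 2L, labor demand is L(w) = (18 − w/14)/2.
dL/dw = −1/(28) = -1/28.
At w = 196, L = 2, so ε = (dL/dw)·(w/L) = (-1/28)·(196/2) = -3.5.

ε = -3.5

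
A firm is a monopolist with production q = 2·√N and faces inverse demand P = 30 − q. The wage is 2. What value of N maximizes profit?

N* = 25

Marginal revenue from the inverse demand is MR = 30 − 2q.
The marginal product is MP_N = N^(-1/2).
A monopolist hires until marginal revenue product equals the wage: MR·MP_N = w.
At N, q = 2·√N. Substituting and solving: (30 − 4·√N)·N^(-1/2) = 2 gives N = 25.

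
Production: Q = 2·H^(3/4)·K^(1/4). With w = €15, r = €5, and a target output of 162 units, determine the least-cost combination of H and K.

Cost minimization requires the marginal rate of technical substitution to equal the input-price ratio: MP_H/MP_K = w/r.
Here MP_H/MP_K = (3/4)·(K/H)/(1/4) = 3·(K/H). Setting this equal to 15/5 = 3 gives K = H.
Substituting into Q = 162: 2·H^(3/4)·(H)^(1/4) = 162.
Solving, H = 81 and K = 81.

H* = 81, K* = 81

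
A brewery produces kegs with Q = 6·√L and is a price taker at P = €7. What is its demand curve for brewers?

MP_L = (1/2)·6·L^(-1/2) = 3·L^(-1/2).
Setting P·MP_L = w: 21·L^(-1/2) = w.
Solving for L: L^(-1/2) = w/21, so L = (21/w)^(2).

L(w) = 441/w²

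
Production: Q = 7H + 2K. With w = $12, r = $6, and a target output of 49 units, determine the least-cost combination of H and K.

The inputs are perfect substitutes, so the firm uses whichever has the lower cost per unit of output.
Cost per unit of output via H is w/7 = 12/7; via K it is r/2 = 3. H is cheaper.
Producing Q = 49 with H alone: H = 7, K = 0.

H* = 7, K* = 0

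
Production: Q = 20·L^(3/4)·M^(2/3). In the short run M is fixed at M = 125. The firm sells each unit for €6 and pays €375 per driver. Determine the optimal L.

With M = 125, MP_L = (3/4)·20·L^(-1/4)·125^(2/3) = 375·L^(-1/4).
Profit maximization for a price taker requires P·MP_L = w: 6·375·L^(-1/4) = 375.
So L^(-1/4) = 1/6, which gives L = 1296.

L* = 1296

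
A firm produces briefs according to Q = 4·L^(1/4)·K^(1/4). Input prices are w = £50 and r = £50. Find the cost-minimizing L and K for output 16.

Cost minimization requires the marginal rate of technical substitution to equal the input-price ratio: MP_L/MP_K = w/r.
Here MP_L/MP_K = (1/4)·(K/L)/(1/4) = (K/L). Setting this equal to 50/50 = 1 gives K = L.
Substituting into Q = 16: 4·L^(1/4)·(L)^(1/4) = 16.
Solving, L = 16 and K = 16.

L* = 16, K* = 16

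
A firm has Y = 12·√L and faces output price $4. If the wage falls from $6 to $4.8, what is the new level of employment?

From P·MP_L = w with MP_L = 6·L^(-1/2), the labor demand is L(w) = (24/w)^(2).
At w = 6: L = 16. At w = 4.8: L = 25.

L* = 25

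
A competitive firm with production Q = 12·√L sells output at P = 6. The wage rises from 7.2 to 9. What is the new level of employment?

L* = 16

From P·MP_L = w with MP_L = 6·L^(-1/2), the labor demand is L(w) = (36/w)^(2).
At w = 7.2: L = 25. At w = 9: L = 16.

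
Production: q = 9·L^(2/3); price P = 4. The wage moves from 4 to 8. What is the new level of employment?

From P·MP_L = w with MP_L = 6·L^(-1/3), the labor demand is L(w) = (24/w)^(3).
At w = 4: L = 216. At w = 8: L = 27.

L* = 27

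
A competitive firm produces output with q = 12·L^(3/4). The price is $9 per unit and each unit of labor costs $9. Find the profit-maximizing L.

L* = 6561

MP_L = (3/4)·12·L^(-1/4) = 9·L^(-1/4).
Profit maximization for a price taker requires P·MP_L = w: 9·9·L^(-1/4) = 9.
So L^(-1/4) = 1/9, which gives L = 6561.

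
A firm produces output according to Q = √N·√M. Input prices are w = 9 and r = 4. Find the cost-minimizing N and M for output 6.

Cost minimization requires the marginal rate of technical substitution to equal the input-price ratio: MP_N/MP_M = w/r.
Here MP_N/MP_M = (1/2)·(M/N)/(1/2) = (M/N). Setting this equal to 9/4 = 2.25 gives M = 2.25N.
Substituting into Q = 6: N^(1/2)·(2.25N)^(1/2) = 6.
Solving, N = 4 and M = 9.

N* = 4, M* = 9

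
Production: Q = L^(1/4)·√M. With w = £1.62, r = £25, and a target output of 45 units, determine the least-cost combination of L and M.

L* = 625, M* = 81

Cost minimization requires the marginal rate of technical substitution to equal the input-price ratio: MP_L/MP_M = w/r.
Here MP_L/MP_M = (1/4)·(M/L)/(1/2) = 0.5·(M/L). Setting this equal to 1.62/25 = 0.0648 gives M = 0.1296L.
Substituting into Q = 45: L^(1/4)·(0.1296L)^(1/2) = 45.
Solving, L = 625 and M = 81.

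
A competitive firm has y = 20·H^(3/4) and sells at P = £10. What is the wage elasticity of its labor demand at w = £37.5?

ε = -4

MP_H = (3/4)·20·H^(-1/4), so P·MP_H = w gives 150·H^(-1/4) = w.
Solving, H(w) = (150/w)^(4). This is a constant-elasticity form: H ∝ w^(−4), so ε = −4.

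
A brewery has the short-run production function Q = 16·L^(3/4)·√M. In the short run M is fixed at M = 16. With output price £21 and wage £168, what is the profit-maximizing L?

L* = 1296

With M = 16, MP_L = (3/4)·16·L^(-1/4)·16^(1/2) = 48·L^(-1/4).
Profit maximization for a price taker requires P·MP_L = w: 21·48·L^(-1/4) = 168.
So L^(-1/4) = 1/6, which gives L = 1296.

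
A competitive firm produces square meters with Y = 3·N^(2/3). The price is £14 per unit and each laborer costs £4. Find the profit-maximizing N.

N* = 343

MP_N = (2/3)·3·N^(-1/3) = 2·N^(-1/3).
Profit maximization for a price taker requires P·MP_N = w: 14·2·N^(-1/3) = 4.
So N^(-1/3) = 1/7, which gives N = 343.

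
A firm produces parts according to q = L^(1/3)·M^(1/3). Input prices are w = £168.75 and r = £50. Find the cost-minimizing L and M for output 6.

Cost minimization requires the marginal rate of technical substitution to equal the input-price ratio: MP_L/MP_M = w/r.
Here MP_L/MP_M = (1/3)·(M/L)/(1/3) = (M/L). Setting this equal to 168.75/50 = 3.375 gives M = 3.375L.
Substituting into q = 6: L^(1/3)·(3.375L)^(1/3) = 6.
Solving, L = 8 and M = 27.

L* = 8, M* = 27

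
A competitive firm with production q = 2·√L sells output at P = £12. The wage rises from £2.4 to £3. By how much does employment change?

From P·MP_L = w with MP_L = L^(-1/2), the labor demand is L(w) = (12/w)^(2).
At w = 2.4: L = 25. At w = 3: L = 16.
ΔL = 16 − 25 = -9.

ΔL = -9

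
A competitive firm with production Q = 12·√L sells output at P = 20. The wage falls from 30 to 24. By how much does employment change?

From P·MP_L = w with MP_L = 6·L^(-1/2), the labor demand is L(w) = (120/w)^(2).
At w = 30: L = 16. At w = 24: L = 25.
ΔL = 25 − 16 = 9.

ΔL = 9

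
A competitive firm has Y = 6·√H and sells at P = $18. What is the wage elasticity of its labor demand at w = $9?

MP_H = (1/2)·6·H^(-1/2), so P·MP_H = w gives 54·H^(-1/2) = w.
Solving, H(w) = (54/w)^(2). This is a constant-elasticity form: H ∝ w^(−2), so ε = −2.

ε = -2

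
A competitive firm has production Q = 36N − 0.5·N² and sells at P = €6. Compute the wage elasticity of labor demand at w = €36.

ε = -0.2

From P·MP_N = w with MP_N = 36 − N, labor demand is N(w) = 36 − w/6.
dN/dw = −1/(6) = -1/6.
At w = 36, N = 30, so ε = (dN/dw)·(w/N) = (-1/6)·(36/30) = -0.2.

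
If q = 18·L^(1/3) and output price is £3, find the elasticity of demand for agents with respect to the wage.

MP_L = (1/3)·18·L^(-2/3), so P·MP_L = w gives 18·L^(-2/3) = w.
Solving, L(w) = (18/w)^(3/2). This is a constant-elasticity form: L ∝ w^(−3/2), so ε = −3/2.

ε = -1.5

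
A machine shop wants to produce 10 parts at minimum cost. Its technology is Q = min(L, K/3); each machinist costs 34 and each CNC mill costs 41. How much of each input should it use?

L* = 10, K* = 30

With a fixed-proportions technology, the cost-minimizing bundle uses no slack in either input: L = K/3 = Q.
So L = 10 and K = 3·10 = 30.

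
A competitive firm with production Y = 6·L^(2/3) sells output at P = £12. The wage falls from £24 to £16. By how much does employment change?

From P·MP_L = w with MP_L = 4·L^(-1/3), the labor demand is L(w) = (48/w)^(3).
At w = 24: L = 8. At w = 16: L = 27.
ΔL = 27 − 8 = 19.

ΔL = 19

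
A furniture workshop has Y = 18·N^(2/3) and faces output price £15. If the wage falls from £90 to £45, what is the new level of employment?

From P·MP_N = w with MP_N = 12·N^(-1/3), the labor demand is N(w) = (180/w)^(3).
At w = 90: N = 8. At w = 45: N = 64.

N* = 64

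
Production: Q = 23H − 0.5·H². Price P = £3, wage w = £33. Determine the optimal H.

The marginal product of H is MP_H = 23 − H.
A price-taking firm hires until the value of the marginal product equals the wage: P·MP_H = w, so 3·(23 − H) = 33.
Then 23 − H = 11, giving H = 12.

H* = 12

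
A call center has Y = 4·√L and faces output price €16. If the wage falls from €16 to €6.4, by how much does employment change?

ΔL = 21

From P·MP_L = w with MP_L = 2·L^(-1/2), the labor demand is L(w) = (32/w)^(2).
At w = 16: L = 4. At w = 6.4: L = 25.
ΔL = 25 − 4 = 21.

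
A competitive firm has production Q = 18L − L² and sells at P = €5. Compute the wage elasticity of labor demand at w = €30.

ε = -0.5

From P·MP_L = w with MP_L = 18 − 2L, labor demand is L(w) = (18 − w/5)/2.
dL/dw = −1/(10) = -0.1.
At w = 30, L = 6, so ε = (dL/dw)·(w/L) = (-0.1)·(30/6) = -0.5.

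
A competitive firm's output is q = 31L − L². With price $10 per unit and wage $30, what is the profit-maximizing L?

The marginal product of L is MP_L = 31 − 2L.
A price-taking firm hires until the value of the marginal product equals the wage: P·MP_L = w, so 10·(31 − 2L) = 30.
Then 31 − 2L = 3, giving L = 14.

L* = 14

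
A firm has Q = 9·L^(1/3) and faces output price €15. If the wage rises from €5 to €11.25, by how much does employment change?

ΔL = -19

From P·MP_L = w with MP_L = 3·L^(-2/3), the labor demand is L(w) = (45/w)^(3/2).
At w = 5: L = 27. At w = 11.25: L = 8.
ΔL = 8 − 27 = -19.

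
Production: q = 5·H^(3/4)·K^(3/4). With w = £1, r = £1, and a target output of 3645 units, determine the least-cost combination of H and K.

H* = 81, K* = 81

Cost minimization requires the marginal rate of technical substitution to equal the input-price ratio: MP_H/MP_K = w/r.
Here MP_H/MP_K = (3/4)·(K/H)/(3/4) = (K/H). Setting this equal to 1/1 = 1 gives K = H.
Substituting into q = 3645: 5·H^(3/4)·(H)^(3/4) = 3645.
Solving, H = 81 and K = 81.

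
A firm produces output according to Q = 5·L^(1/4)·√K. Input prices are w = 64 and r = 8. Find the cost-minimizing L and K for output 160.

L* = 16, K* = 256

Cost minimization requires the marginal rate of technical substitution to equal the input-price ratio: MP_L/MP_K = w/r.
Here MP_L/MP_K = (1/4)·(K/L)/(1/2) = 0.5·(K/L). Setting this equal to 64/8 = 8 gives K = 16L.
Substituting into Q = 160: 5·L^(1/4)·(16L)^(1/2) = 160.
Solving, L = 16 and K = 256.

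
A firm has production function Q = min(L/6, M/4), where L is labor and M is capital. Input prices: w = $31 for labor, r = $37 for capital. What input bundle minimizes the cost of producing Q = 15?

With a fixed-proportions technology, the cost-minimizing bundle uses no slack in either input: L/6 = M/4 = Q.
So L = 6·15 = 90 and M = 4·15 = 60.

L* = 90, M* = 60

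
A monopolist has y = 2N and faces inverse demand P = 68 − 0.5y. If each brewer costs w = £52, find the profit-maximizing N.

N* = 21

Marginal revenue from the inverse demand is MR = 68 − y.
The marginal product is MP_N = 2.
A monopolist hires until marginal revenue product equals the wage: MR·MP_N = w.
(68 − 2N)·2 = 52, so N = 21.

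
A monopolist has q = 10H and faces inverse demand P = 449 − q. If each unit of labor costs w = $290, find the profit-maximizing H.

Marginal revenue from the inverse demand is MR = 449 − 2q.
The marginal product is MP_H = 10.
A monopolist hires until marginal revenue product equals the wage: MR·MP_H = w.
(449 − 20H)·10 = 290, so H = 21.

H* = 21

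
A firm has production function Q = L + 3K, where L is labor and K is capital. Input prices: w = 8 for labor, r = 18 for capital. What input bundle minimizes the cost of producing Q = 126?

L* = 0, K* = 42

The inputs are perfect substitutes, so the firm uses whichever has the lower cost per unit of output.
Cost per unit of output via L is 8; via K it is 6. K is cheaper.
Producing Q = 126 with K alone: L = 0, K = 42.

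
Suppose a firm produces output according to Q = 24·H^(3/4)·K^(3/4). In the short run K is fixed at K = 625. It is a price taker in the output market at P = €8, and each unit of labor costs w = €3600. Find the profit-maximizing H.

H* = 625

With K = 625, MP_H = (3/4)·24·H^(-1/4)·625^(3/4) = 2250·H^(-1/4).
Profit maximization for a price taker requires P·MP_H = w: 8·2250·H^(-1/4) = 3600.
So H^(-1/4) = 0.2, which gives H = 625.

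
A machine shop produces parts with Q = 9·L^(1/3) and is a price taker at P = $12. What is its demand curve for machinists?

MP_L = (1/3)·9·L^(-2/3) = 3·L^(-2/3).
Setting P·MP_L = w: 36·L^(-2/3) = w.
Solving for L: L^(-2/3) = w/36, so L = (36/w)^(3/2).

L(w) = (36/w)^(3/2)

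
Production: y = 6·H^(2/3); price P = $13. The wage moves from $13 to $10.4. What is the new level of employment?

From P·MP_H = w with MP_H = 4·H^(-1/3), the labor demand is H(w) = (52/w)^(3).
At w = 13: H = 64. At w = 10.4: H = 125.

H* = 125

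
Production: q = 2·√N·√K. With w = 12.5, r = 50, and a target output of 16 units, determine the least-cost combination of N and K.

N* = 16, K* = 4

Cost minimization requires the marginal rate of technical substitution to equal the input-price ratio: MP_N/MP_K = w/r.
Here MP_N/MP_K = (1/2)·(K/N)/(1/2) = (K/N). Setting this equal to 12.5/50 = 0.25 gives K = 0.25N.
Substituting into q = 16: 2·N^(1/2)·(0.25N)^(1/2) = 16.
Solving, N = 16 and K = 4.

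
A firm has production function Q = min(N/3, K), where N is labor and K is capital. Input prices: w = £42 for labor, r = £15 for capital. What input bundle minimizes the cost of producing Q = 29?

With a fixed-proportions technology, the cost-minimizing bundle uses no slack in either input: N/3 = K = Q.
So N = 3·29 = 87 and K = 29.

N* = 87, K* = 29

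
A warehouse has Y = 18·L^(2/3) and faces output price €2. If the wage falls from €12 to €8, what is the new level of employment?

From P·MP_L = w with MP_L = 12·L^(-1/3), the labor demand is L(w) = (24/w)^(3).
At w = 12: L = 8. At w = 8: L = 27.

L* = 27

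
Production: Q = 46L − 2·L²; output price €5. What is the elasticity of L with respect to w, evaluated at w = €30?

From P·MP_L = w with MP_L = 46 − 4L, labor demand is L(w) = (46 − w/5)/4.
dL/dw = −1/(20) = -0.05.
At w = 30, L = 10, so ε = (dL/dw)·(w/L) = (-0.05)·(30/10) = -0.15.

ε = -0.15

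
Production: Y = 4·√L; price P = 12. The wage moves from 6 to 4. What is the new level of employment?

From P·MP_L = w with MP_L = 2·L^(-1/2), the labor demand is L(w) = (24/w)^(2).
At w = 6: L = 16. At w = 4: L = 36.

L* = 36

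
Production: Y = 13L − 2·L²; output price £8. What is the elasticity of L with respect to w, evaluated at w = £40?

ε = -0.625

From P·MP_L = w with MP_L = 13 − 4L, labor demand is L(w) = (13 − w/8)/4.
dL/dw = −1/(32) = -0.03125.
At w = 40, L = 2, so ε = (dL/dw)·(w/L) = (-0.03125)·(40/2) = -0.625.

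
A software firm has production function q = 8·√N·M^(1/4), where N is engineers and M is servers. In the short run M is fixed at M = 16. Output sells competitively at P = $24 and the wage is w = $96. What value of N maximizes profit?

With M = 16, MP_N = (1/2)·8·N^(-1/2)·16^(1/4) = 8·N^(-1/2).
Profit maximization for a price taker requires P·MP_N = w: 24·8·N^(-1/2) = 96.
So N^(-1/2) = 0.5, which gives N = 4.

N* = 4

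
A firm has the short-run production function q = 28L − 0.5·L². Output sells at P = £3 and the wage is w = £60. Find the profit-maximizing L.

The marginal product of L is MP_L = 28 − L.
A price-taking firm hires until the value of the marginal product equals the wage: P·MP_L = w, so 3·(28 − L) = 60.
Then 28 − L = 20, giving L = 8.

L* = 8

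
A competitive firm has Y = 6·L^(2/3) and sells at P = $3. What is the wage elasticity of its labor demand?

ε = -3

MP_L = (2/3)·6·L^(-1/3), so P·MP_L = w gives 12·L^(-1/3) = w.
Solving, L(w) = (12/w)^(3). This is a constant-elasticity form: L ∝ w^(−3), so ε = −3.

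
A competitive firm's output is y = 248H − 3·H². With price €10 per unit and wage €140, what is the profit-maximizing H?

The marginal product of H is MP_H = 248 − 6H.
A price-taking firm hires until the value of the marginal product equals the wage: P·MP_H = w, so 10·(248 − 6H) = 140.
Then 248 − 6H = 14, giving H = 39.

H* = 39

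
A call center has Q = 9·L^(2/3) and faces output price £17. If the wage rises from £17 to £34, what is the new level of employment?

L* = 27

From P·MP_L = w with MP_L = 6·L^(-1/3), the labor demand is L(w) = (102/w)^(3).
At w = 17: L = 216. At w = 34: L = 27.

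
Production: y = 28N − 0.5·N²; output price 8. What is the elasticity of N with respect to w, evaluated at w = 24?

From P·MP_N = w with MP_N = 28 − N, labor demand is N(w) = 28 − w/8.
dN/dw = −1/(8) = -0.125.
At w = 24, N = 25, so ε = (dN/dw)·(w/N) = (-0.125)·(24/25) = -0.12.

ε = -0.12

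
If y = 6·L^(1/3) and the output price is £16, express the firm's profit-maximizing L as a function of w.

L(w) = (32/w)^(3/2)

MP_L = (1/3)·6·L^(-2/3) = 2·L^(-2/3).
Setting P·MP_L = w: 32·L^(-2/3) = w.
Solving for L: L^(-2/3) = w/32, so L = (32/w)^(3/2).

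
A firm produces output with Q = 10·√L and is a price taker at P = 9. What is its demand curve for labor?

MP_L = (1/2)·10·L^(-1/2) = 5·L^(-1/2).
Setting P·MP_L = w: 45·L^(-1/2) = w.
Solving for L: L^(-1/2) = w/45, so L = (45/w)^(2).

L(w) = 2025/w²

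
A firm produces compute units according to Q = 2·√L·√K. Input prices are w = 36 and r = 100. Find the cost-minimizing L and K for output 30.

L* = 25, K* = 9

Cost minimization requires the marginal rate of technical substitution to equal the input-price ratio: MP_L/MP_K = w/r.
Here MP_L/MP_K = (1/2)·(K/L)/(1/2) = (K/L). Setting this equal to 36/100 = 0.36 gives K = 0.36L.
Substituting into Q = 30: 2·L^(1/2)·(0.36L)^(1/2) = 30.
Solving, L = 25 and K = 9.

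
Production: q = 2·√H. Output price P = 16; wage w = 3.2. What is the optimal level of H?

MP_H = (1/2)·2·H^(-1/2) = H^(-1/2).
Profit maximization for a price taker requires P·MP_H = w: 16·H^(-1/2) = 3.2.
So H^(-1/2) = 0.2, which gives H = 25.

H* = 25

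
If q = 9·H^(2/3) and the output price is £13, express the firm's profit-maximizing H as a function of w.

MP_H = (2/3)·9·H^(-1/3) = 6·H^(-1/3).
Setting P·MP_H = w: 78·H^(-1/3) = w.
Solving for H: H^(-1/3) = w/78, so H = (78/w)^(3).

H(w) = 474552/w³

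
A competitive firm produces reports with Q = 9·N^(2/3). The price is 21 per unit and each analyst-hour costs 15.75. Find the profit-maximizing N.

MP_N = (2/3)·9·N^(-1/3) = 6·N^(-1/3).
Profit maximization for a price taker requires P·MP_N = w: 21·6·N^(-1/3) = 15.75.
So N^(-1/3) = 0.125, which gives N = 512.

N* = 512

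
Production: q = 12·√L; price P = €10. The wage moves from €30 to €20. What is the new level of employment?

L* = 9

From P·MP_L = w with MP_L = 6·L^(-1/2), the labor demand is L(w) = (60/w)^(2).
At w = 30: L = 4. At w = 20: L = 9.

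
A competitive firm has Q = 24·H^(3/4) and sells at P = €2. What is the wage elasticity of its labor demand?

MP_H = (3/4)·24·H^(-1/4), so P·MP_H = w gives 36·H^(-1/4) = w.
Solving, H(w) = (36/w)^(4). This is a constant-elasticity form: H ∝ w^(−4), so ε = −4.

ε = -4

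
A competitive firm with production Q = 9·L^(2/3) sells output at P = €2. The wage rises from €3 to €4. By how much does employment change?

ΔL = -37

From P·MP_L = w with MP_L = 6·L^(-1/3), the labor demand is L(w) = (12/w)^(3).
At w = 3: L = 64. At w = 4: L = 27.
ΔL = 27 − 64 = -37.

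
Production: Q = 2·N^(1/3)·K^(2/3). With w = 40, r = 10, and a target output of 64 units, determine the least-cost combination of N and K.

N* = 8, K* = 64

Cost minimization requires the marginal rate of technical substitution to equal the input-price ratio: MP_N/MP_K = w/r.
Here MP_N/MP_K = (1/3)·(K/N)/(2/3) = 0.5·(K/N). Setting this equal to 40/10 = 4 gives K = 8N.
Substituting into Q = 64: 2·N^(1/3)·(8N)^(2/3) = 64.
Solving, N = 8 and K = 64.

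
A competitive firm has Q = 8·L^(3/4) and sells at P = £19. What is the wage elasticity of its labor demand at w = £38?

ε = -4

MP_L = (3/4)·8·L^(-1/4), so P·MP_L = w gives 114·L^(-1/4) = w.
Solving, L(w) = (114/w)^(4). This is a constant-elasticity form: L ∝ w^(−4), so ε = −4.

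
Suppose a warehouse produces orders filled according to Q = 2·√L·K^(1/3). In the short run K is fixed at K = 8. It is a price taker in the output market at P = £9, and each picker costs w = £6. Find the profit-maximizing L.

With K = 8, MP_L = (1/2)·2·L^(-1/2)·8^(1/3) = 2·L^(-1/2).
Profit maximization for a price taker requires P·MP_L = w: 9·2·L^(-1/2) = 6.
So L^(-1/2) = 1/3, which gives L = 9.

L* = 9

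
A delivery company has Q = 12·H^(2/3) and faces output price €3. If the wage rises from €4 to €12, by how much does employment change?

From P·MP_H = w with MP_H = 8·H^(-1/3), the labor demand is H(w) = (24/w)^(3).
At w = 4: H = 216. At w = 12: H = 8.
ΔH = 8 − 216 = -208.

ΔH = -208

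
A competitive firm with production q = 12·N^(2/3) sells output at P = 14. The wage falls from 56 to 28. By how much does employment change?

ΔN = 56

From P·MP_N = w with MP_N = 8·N^(-1/3), the labor demand is N(w) = (112/w)^(3).
At w = 56: N = 8. At w = 28: N = 64.
ΔN = 64 − 8 = 56.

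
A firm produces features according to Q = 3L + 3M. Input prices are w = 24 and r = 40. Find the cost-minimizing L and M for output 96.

L* = 32, M* = 0

The inputs are perfect substitutes, so the firm uses whichever has the lower cost per unit of output.
Cost per unit of output via L is w/3 = 8; via M it is r/3 = 40/3. L is cheaper.
Producing Q = 96 with L alone: L = 32, M = 0.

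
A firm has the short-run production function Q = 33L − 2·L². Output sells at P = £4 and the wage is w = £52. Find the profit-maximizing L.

The marginal product of L is MP_L = 33 − 4L.
A price-taking firm hires until the value of the marginal product equals the wage: P·MP_L = w, so 4·(33 − 4L) = 52.
Then 33 − 4L = 13, giving L = 5.

L* = 5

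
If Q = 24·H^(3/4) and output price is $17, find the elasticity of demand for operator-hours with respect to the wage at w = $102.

MP_H = (3/4)·24·H^(-1/4), so P·MP_H = w gives 306·H^(-1/4) = w.
Solving, H(w) = (306/w)^(4). This is a constant-elasticity form: H ∝ w^(−4), so ε = −4.

ε = -4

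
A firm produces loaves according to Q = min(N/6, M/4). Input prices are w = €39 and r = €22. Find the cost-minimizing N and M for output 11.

N* = 66, M* = 44

With a fixed-proportions technology, the cost-minimizing bundle uses no slack in either input: N/6 = M/4 = Q.
So N = 6·11 = 66 and M = 4·11 = 44.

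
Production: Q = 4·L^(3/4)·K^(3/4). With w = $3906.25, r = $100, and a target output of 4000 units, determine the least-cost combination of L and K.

Cost minimization requires the marginal rate of technical substitution to equal the input-price ratio: MP_L/MP_K = w/r.
Here MP_L/MP_K = (3/4)·(K/L)/(3/4) = (K/L). Setting this equal to 3906.25/100 = 39.0625 gives K = 39.0625L.
Substituting into Q = 4000: 4·L^(3/4)·(39.0625L)^(3/4) = 4000.
Solving, L = 16 and K = 625.

L* = 16, K* = 625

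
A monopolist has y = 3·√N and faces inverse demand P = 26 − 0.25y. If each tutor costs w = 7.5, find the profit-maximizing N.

Marginal revenue from the inverse demand is MR = 26 − 0.5y.
The marginal product is MP_N = 1.5·N^(-1/2).
A monopolist hires until marginal revenue product equals the wage: MR·MP_N = w.
At N, y = 3·√N. Substituting and solving: (26 − 1.5·√N)·1.5·N^(-1/2) = 7.5 gives N = 16.

N* = 16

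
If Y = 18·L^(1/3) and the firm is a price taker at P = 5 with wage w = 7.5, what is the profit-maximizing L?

L* = 8

MP_L = (1/3)·18·L^(-2/3) = 6·L^(-2/3).
Profit maximization for a price taker requires P·MP_L = w: 5·6·L^(-2/3) = 7.5.
So L^(-2/3) = 0.25, which gives L = 8.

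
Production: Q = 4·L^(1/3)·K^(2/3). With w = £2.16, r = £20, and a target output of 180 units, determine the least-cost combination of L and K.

Cost minimization requires the marginal rate of technical substitution to equal the input-price ratio: MP_L/MP_K = w/r.
Here MP_L/MP_K = (1/3)·(K/L)/(2/3) = 0.5·(K/L). Setting this equal to 2.16/20 = 0.108 gives K = 0.216L.
Substituting into Q = 180: 4·L^(1/3)·(0.216L)^(2/3) = 180.
Solving, L = 125 and K = 27.

L* = 125, K* = 27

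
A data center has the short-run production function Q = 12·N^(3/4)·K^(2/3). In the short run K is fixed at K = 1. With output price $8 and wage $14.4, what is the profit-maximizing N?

N* = 625

With K = 1, MP_N = (3/4)·12·N^(-1/4)·1^(2/3) = 9·N^(-1/4).
Profit maximization for a price taker requires P·MP_N = w: 8·9·N^(-1/4) = 14.4.
So N^(-1/4) = 0.2, which gives N = 625.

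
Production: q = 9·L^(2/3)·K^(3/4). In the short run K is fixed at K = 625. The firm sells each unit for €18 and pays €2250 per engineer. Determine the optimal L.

With K = 625, MP_L = (2/3)·9·L^(-1/3)·625^(3/4) = 750·L^(-1/3).
Profit maximization for a price taker requires P·MP_L = w: 18·750·L^(-1/3) = 2250.
So L^(-1/3) = 1/6, which gives L = 216.

L* = 216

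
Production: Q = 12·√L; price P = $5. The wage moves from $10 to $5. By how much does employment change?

ΔL = 27

From P·MP_L = w with MP_L = 6·L^(-1/2), the labor demand is L(w) = (30/w)^(2).
At w = 10: L = 9. At w = 5: L = 36.
ΔL = 36 − 9 = 27.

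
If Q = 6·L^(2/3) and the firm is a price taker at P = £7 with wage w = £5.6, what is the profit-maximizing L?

L* = 125

MP_L = (2/3)·6·L^(-1/3) = 4·L^(-1/3).
Profit maximization for a price taker requires P·MP_L = w: 7·4·L^(-1/3) = 5.6.
So L^(-1/3) = 0.2, which gives L = 125.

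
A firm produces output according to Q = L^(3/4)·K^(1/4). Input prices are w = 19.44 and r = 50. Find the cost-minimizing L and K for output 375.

L* = 625, K* = 81

Cost minimization requires the marginal rate of technical substitution to equal the input-price ratio: MP_L/MP_K = w/r.
Here MP_L/MP_K = (3/4)·(K/L)/(1/4) = 3·(K/L). Setting this equal to 19.44/50 = 0.3888 gives K = 0.1296L.
Substituting into Q = 375: L^(3/4)·(0.1296L)^(1/4) = 375.
Solving, L = 625 and K = 81.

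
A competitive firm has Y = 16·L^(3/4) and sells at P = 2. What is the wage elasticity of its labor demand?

MP_L = (3/4)·16·L^(-1/4), so P·MP_L = w gives 24·L^(-1/4) = w.
Solving, L(w) = (24/w)^(4). This is a constant-elasticity form: L ∝ w^(−4), so ε = −4.

ε = -4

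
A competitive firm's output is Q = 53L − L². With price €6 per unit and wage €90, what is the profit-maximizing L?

The marginal product of L is MP_L = 53 − 2L.
A price-taking firm hires until the value of the marginal product equals the wage: P·MP_L = w, so 6·(53 − 2L) = 90.
Then 53 − 2L = 15, giving L = 19.

L* = 19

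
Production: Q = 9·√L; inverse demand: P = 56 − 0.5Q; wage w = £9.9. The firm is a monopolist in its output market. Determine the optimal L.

Marginal revenue from the inverse demand is MR = 56 − Q.
The marginal product is MP_L = 4.5·L^(-1/2).
A monopolist hires until marginal revenue product equals the wage: MR·MP_L = w.
At L, Q = 9·√L. Substituting and solving: (56 − 9·√L)·4.5·L^(-1/2) = 9.9 gives L = 25.

L* = 25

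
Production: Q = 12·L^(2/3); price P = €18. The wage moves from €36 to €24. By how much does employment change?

From P·MP_L = w with MP_L = 8·L^(-1/3), the labor demand is L(w) = (144/w)^(3).
At w = 36: L = 64. At w = 24: L = 216.
ΔL = 216 − 64 = 152.

ΔL = 152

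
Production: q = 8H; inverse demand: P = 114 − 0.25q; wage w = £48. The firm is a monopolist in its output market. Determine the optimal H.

Marginal revenue from the inverse demand is MR = 114 − 0.5q.
The marginal product is MP_H = 8.
A monopolist hires until marginal revenue product equals the wage: MR·MP_H = w.
(114 − 4H)·8 = 48, so H = 27.

H* = 27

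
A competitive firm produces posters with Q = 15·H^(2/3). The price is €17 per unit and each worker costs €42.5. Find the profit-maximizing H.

MP_H = (2/3)·15·H^(-1/3) = 10·H^(-1/3).
Profit maximization for a price taker requires P·MP_H = w: 17·10·H^(-1/3) = 42.5.
So H^(-1/3) = 0.25, which gives H = 64.

H* = 64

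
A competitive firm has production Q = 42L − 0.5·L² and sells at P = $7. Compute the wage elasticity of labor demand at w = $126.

From P·MP_L = w with MP_L = 42 − L, labor demand is L(w) = 42 − w/7.
dL/dw = −1/(7) = -1/7.
At w = 126, L = 24, so ε = (dL/dw)·(w/L) = (-1/7)·(126/24) = -0.75.

ε = -0.75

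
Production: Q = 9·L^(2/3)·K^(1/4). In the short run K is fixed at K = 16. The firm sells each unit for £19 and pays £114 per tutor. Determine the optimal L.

L* = 8

With K = 16, MP_L = (2/3)·9·L^(-1/3)·16^(1/4) = 12·L^(-1/3).
Profit maximization for a price taker requires P·MP_L = w: 19·12·L^(-1/3) = 114.
So L^(-1/3) = 0.5, which gives L = 8.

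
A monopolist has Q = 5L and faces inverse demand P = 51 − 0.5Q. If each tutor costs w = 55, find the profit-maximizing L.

L* = 8

Marginal revenue from the inverse demand is MR = 51 − Q.
The marginal product is MP_L = 5.
A monopolist hires until marginal revenue product equals the wage: MR·MP_L = w.
(51 − 5L)·5 = 55, so L = 8.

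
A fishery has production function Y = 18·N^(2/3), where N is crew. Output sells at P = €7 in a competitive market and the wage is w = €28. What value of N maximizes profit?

MP_N = (2/3)·18·N^(-1/3) = 12·N^(-1/3).
Profit maximization for a price taker requires P·MP_N = w: 7·12·N^(-1/3) = 28.
So N^(-1/3) = 1/3, which gives N = 27.

N* = 27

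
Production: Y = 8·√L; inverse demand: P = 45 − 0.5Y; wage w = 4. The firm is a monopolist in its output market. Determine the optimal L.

L* = 25

Marginal revenue from the inverse demand is MR = 45 − Y.
The marginal product is MP_L = 4·L^(-1/2).
A monopolist hires until marginal revenue product equals the wage: MR·MP_L = w.
At L, Y = 8·√L. Substituting and solving: (45 − 8·√L)·4·L^(-1/2) = 4 gives L = 25.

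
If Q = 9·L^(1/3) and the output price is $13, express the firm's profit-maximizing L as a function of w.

L(w) = (39/w)^(3/2)

MP_L = (1/3)·9·L^(-2/3) = 3·L^(-2/3).
Setting P·MP_L = w: 39·L^(-2/3) = w.
Solving for L: L^(-2/3) = w/39, so L = (39/w)^(3/2).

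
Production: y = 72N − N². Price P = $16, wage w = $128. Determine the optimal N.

The marginal product of N is MP_N = 72 − 2N.
A price-taking firm hires until the value of the marginal product equals the wage: P·MP_N = w, so 16·(72 − 2N) = 128.
Then 72 − 2N = 8, giving N = 32.

N* = 32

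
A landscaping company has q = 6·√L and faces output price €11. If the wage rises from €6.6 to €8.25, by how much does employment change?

ΔL = -9

From P·MP_L = w with MP_L = 3·L^(-1/2), the labor demand is L(w) = (33/w)^(2).
At w = 6.6: L = 25. At w = 8.25: L = 16.
ΔL = 16 − 25 = -9.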